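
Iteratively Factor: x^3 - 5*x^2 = (x - 5)*(x^2) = x*(x - 5)*(x)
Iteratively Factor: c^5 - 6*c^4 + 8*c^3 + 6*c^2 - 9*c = (c + 1)*(c^4 - 7*c^3 + 15*c^2 - 9*c) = (c - 3)*(c + 1)*(c^3 - 4*c^2 + 3*c) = (c - 3)*(c - 1)*(c + 1)*(c^2 - 3*c) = c*(c - 3)*(c - 1)*(c + 1)*(c - 3)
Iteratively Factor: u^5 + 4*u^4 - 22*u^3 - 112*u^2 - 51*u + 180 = (u + 4)*(u^4 - 22*u^2 - 24*u + 45) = (u - 1)*(u + 4)*(u^3 + u^2 - 21*u - 45) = (u - 1)*(u + 3)*(u + 4)*(u^2 - 2*u - 15) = (u - 5)*(u - 1)*(u + 3)*(u + 4)*(u + 3)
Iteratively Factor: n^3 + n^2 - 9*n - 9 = (n + 3)*(n^2 - 2*n - 3) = (n - 3)*(n + 3)*(n + 1)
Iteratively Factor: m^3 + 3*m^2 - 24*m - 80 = (m + 4)*(m^2 - m - 20) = (m + 4)^2*(m - 5)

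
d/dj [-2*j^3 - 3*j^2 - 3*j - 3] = -6*j^2 - 6*j - 3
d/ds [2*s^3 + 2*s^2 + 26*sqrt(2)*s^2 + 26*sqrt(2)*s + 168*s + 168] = 6*s^2 + 4*s + 52*sqrt(2)*s + 26*sqrt(2) + 168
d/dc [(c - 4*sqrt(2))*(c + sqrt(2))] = 2*c - 3*sqrt(2)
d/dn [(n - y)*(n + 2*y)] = 2*n + y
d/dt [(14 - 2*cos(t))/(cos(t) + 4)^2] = 2*(18 - cos(t))*sin(t)/(cos(t) + 4)^3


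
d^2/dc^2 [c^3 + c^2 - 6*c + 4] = 6*c + 2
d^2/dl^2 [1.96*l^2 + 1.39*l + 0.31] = 3.92000000000000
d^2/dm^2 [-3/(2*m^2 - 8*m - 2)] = 3*(-m^2 + 4*m + 4*(m - 2)^2 + 1)/(-m^2 + 4*m + 1)^3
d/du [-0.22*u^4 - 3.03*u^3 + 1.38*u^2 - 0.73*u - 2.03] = -0.88*u^3 - 9.09*u^2 + 2.76*u - 0.73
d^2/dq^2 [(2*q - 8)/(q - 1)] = -12/(q - 1)^3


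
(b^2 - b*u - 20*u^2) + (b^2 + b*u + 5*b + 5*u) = 2*b^2 + 5*b - 20*u^2 + 5*u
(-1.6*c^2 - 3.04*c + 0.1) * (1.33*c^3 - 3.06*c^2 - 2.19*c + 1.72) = -2.128*c^5 + 0.8528*c^4 + 12.9394*c^3 + 3.5996*c^2 - 5.4478*c + 0.172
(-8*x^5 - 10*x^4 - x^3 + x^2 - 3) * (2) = -16*x^5 - 20*x^4 - 2*x^3 + 2*x^2 - 6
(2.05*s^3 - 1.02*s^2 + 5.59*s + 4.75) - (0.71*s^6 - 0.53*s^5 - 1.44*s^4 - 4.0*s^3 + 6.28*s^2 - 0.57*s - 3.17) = -0.71*s^6 + 0.53*s^5 + 1.44*s^4 + 6.05*s^3 - 7.3*s^2 + 6.16*s + 7.92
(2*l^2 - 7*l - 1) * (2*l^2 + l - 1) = 4*l^4 - 12*l^3 - 11*l^2 + 6*l + 1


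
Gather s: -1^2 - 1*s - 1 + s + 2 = 0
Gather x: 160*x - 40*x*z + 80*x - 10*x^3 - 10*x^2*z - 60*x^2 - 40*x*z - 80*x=-10*x^3 + x^2*(-10*z - 60) + x*(160 - 80*z)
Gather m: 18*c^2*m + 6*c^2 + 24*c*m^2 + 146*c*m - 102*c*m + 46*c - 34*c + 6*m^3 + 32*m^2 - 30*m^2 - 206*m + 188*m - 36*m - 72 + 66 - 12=6*c^2 + 12*c + 6*m^3 + m^2*(24*c + 2) + m*(18*c^2 + 44*c - 54) - 18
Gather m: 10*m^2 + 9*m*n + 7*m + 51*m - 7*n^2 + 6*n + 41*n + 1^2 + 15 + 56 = 10*m^2 + m*(9*n + 58) - 7*n^2 + 47*n + 72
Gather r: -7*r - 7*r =-14*r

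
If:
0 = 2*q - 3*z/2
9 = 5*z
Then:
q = 27/20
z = 9/5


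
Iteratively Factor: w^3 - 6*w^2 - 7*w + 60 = (w - 4)*(w^2 - 2*w - 15) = (w - 4)*(w + 3)*(w - 5)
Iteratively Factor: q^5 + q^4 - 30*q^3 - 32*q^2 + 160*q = (q + 4)*(q^4 - 3*q^3 - 18*q^2 + 40*q) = (q + 4)^2*(q^3 - 7*q^2 + 10*q) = (q - 5)*(q + 4)^2*(q^2 - 2*q) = q*(q - 5)*(q + 4)^2*(q - 2)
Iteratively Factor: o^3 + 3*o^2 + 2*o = (o + 2)*(o^2 + o) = o*(o + 2)*(o + 1)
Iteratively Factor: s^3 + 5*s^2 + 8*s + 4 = (s + 2)*(s^2 + 3*s + 2) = (s + 2)^2*(s + 1)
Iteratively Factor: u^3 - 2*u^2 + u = (u)*(u^2 - 2*u + 1) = u*(u - 1)*(u - 1)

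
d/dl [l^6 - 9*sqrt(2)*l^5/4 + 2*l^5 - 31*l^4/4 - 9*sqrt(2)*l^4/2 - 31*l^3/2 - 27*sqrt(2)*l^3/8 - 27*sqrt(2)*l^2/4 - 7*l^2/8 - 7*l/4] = 6*l^5 - 45*sqrt(2)*l^4/4 + 10*l^4 - 31*l^3 - 18*sqrt(2)*l^3 - 93*l^2/2 - 81*sqrt(2)*l^2/8 - 27*sqrt(2)*l/2 - 7*l/4 - 7/4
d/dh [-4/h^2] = 8/h^3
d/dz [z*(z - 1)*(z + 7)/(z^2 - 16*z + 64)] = (z^3 - 24*z^2 - 89*z + 56)/(z^3 - 24*z^2 + 192*z - 512)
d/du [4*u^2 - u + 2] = 8*u - 1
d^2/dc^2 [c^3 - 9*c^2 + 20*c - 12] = 6*c - 18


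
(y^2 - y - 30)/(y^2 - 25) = (y - 6)/(y - 5)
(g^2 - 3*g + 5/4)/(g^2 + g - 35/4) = (2*g - 1)/(2*g + 7)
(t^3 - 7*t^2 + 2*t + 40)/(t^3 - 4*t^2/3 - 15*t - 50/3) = 3*(t - 4)/(3*t + 5)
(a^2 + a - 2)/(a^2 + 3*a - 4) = (a + 2)/(a + 4)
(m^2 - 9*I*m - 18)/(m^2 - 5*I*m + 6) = (m - 3*I)/(m + I)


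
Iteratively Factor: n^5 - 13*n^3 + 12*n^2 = (n + 4)*(n^4 - 4*n^3 + 3*n^2) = (n - 3)*(n + 4)*(n^3 - n^2) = n*(n - 3)*(n + 4)*(n^2 - n) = n*(n - 3)*(n - 1)*(n + 4)*(n)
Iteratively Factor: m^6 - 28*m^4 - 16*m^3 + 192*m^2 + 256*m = (m - 4)*(m^5 + 4*m^4 - 12*m^3 - 64*m^2 - 64*m) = (m - 4)*(m + 2)*(m^4 + 2*m^3 - 16*m^2 - 32*m) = (m - 4)*(m + 2)*(m + 4)*(m^3 - 2*m^2 - 8*m) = (m - 4)^2*(m + 2)*(m + 4)*(m^2 + 2*m) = m*(m - 4)^2*(m + 2)*(m + 4)*(m + 2)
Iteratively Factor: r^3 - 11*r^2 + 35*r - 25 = (r - 5)*(r^2 - 6*r + 5) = (r - 5)^2*(r - 1)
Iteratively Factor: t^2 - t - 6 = (t - 3)*(t + 2)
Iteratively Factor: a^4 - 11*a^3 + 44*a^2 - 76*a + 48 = (a - 2)*(a^3 - 9*a^2 + 26*a - 24) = (a - 2)^2*(a^2 - 7*a + 12) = (a - 3)*(a - 2)^2*(a - 4)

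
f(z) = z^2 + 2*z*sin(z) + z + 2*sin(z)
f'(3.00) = -0.64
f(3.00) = 13.13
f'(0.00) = 3.00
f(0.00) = 0.00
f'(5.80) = 23.71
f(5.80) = 33.12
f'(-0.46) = 0.16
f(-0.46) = -0.73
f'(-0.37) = 0.71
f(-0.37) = -0.69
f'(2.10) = 3.80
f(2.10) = 11.86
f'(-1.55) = -4.12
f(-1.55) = 1.95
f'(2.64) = 0.86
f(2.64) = 13.11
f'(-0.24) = 1.52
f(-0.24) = -0.54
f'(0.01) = 3.06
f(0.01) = 0.03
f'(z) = 2*z*cos(z) + 2*z + 2*sin(z) + 2*cos(z) + 1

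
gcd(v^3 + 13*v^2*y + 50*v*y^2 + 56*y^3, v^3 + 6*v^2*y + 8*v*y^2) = v^2 + 6*v*y + 8*y^2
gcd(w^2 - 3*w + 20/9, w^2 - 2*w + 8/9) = w - 4/3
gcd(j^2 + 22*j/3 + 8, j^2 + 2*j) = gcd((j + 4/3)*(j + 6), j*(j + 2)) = 1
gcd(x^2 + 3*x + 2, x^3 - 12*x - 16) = x + 2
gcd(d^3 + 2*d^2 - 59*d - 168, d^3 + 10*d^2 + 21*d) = d^2 + 10*d + 21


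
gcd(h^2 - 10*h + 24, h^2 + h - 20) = h - 4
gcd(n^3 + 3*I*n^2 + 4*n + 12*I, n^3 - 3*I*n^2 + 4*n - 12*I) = n^2 + 4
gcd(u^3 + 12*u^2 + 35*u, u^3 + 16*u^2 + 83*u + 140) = u^2 + 12*u + 35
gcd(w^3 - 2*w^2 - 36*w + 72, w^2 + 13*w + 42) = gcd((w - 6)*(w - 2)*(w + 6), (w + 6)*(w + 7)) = w + 6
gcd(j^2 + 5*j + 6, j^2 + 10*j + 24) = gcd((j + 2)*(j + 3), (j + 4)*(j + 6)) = 1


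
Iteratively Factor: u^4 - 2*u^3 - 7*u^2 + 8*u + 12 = (u - 3)*(u^3 + u^2 - 4*u - 4) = (u - 3)*(u - 2)*(u^2 + 3*u + 2) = (u - 3)*(u - 2)*(u + 1)*(u + 2)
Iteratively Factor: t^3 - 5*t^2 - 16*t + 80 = (t - 4)*(t^2 - t - 20) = (t - 4)*(t + 4)*(t - 5)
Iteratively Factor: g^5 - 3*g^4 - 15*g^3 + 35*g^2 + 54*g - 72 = (g - 4)*(g^4 + g^3 - 11*g^2 - 9*g + 18) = (g - 4)*(g - 3)*(g^3 + 4*g^2 + g - 6) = (g - 4)*(g - 3)*(g - 1)*(g^2 + 5*g + 6) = (g - 4)*(g - 3)*(g - 1)*(g + 2)*(g + 3)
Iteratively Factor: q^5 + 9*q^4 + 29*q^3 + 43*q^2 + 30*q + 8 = (q + 1)*(q^4 + 8*q^3 + 21*q^2 + 22*q + 8) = (q + 1)^2*(q^3 + 7*q^2 + 14*q + 8) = (q + 1)^2*(q + 4)*(q^2 + 3*q + 2) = (q + 1)^3*(q + 4)*(q + 2)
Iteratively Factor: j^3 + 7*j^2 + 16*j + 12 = (j + 3)*(j^2 + 4*j + 4) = (j + 2)*(j + 3)*(j + 2)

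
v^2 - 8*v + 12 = (v - 6)*(v - 2)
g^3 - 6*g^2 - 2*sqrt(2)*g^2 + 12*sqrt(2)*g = g*(g - 6)*(g - 2*sqrt(2))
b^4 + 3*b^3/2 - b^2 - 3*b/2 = b*(b - 1)*(b + 1)*(b + 3/2)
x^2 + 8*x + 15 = (x + 3)*(x + 5)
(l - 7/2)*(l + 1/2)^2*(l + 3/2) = l^4 - l^3 - 7*l^2 - 23*l/4 - 21/16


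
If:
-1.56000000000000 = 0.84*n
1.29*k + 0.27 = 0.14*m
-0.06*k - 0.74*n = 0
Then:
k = 22.90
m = 212.98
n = -1.86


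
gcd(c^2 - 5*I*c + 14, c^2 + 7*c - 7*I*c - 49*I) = c - 7*I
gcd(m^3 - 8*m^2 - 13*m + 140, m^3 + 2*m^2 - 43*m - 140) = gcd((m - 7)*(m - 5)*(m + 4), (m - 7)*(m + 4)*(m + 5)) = m^2 - 3*m - 28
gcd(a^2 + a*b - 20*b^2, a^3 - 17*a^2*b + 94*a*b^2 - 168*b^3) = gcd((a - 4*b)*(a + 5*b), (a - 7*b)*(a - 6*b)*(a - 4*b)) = a - 4*b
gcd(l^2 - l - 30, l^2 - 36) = l - 6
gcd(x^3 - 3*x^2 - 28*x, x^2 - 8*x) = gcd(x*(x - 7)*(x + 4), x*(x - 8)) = x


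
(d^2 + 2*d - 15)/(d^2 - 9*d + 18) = (d + 5)/(d - 6)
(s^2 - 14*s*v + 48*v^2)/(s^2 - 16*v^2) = (s^2 - 14*s*v + 48*v^2)/(s^2 - 16*v^2)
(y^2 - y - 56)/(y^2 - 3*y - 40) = (y + 7)/(y + 5)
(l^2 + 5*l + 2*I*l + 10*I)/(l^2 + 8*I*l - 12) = (l + 5)/(l + 6*I)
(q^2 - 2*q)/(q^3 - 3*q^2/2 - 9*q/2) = 2*(2 - q)/(-2*q^2 + 3*q + 9)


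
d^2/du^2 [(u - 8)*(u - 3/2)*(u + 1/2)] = 6*u - 18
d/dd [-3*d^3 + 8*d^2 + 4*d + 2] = -9*d^2 + 16*d + 4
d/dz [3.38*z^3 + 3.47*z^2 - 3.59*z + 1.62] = 10.14*z^2 + 6.94*z - 3.59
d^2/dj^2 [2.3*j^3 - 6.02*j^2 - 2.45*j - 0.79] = 13.8*j - 12.04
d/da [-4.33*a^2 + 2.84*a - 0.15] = 2.84 - 8.66*a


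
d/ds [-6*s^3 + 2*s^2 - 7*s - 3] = -18*s^2 + 4*s - 7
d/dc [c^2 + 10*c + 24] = 2*c + 10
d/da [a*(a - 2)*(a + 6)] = 3*a^2 + 8*a - 12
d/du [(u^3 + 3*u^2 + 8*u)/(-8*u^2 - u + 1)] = 2*(-4*u^4 - u^3 + 32*u^2 + 3*u + 4)/(64*u^4 + 16*u^3 - 15*u^2 - 2*u + 1)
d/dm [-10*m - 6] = -10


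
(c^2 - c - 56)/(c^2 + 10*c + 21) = (c - 8)/(c + 3)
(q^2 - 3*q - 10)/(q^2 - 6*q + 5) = (q + 2)/(q - 1)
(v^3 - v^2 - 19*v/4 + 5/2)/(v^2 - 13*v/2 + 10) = (v^2 + 3*v/2 - 1)/(v - 4)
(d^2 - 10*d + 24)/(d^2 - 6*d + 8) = (d - 6)/(d - 2)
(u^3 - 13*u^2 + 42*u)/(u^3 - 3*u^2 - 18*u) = (u - 7)/(u + 3)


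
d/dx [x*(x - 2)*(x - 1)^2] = 4*x^3 - 12*x^2 + 10*x - 2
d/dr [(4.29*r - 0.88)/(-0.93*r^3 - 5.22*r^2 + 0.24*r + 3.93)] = (7.9794*r^3 + 19.9386*r^2 - 9.1872*r + 17.0709)/(0.8649*r^6 + 9.7092*r^5 + 26.802*r^4 - 9.8154*r^3 - 40.9716*r^2 + 1.8864*r + 15.4449)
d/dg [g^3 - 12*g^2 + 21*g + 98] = 3*g^2 - 24*g + 21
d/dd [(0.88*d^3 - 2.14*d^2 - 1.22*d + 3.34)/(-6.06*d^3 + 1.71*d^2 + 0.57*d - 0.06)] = (-11.4636*d^4 - 13.7832*d^3 + 61.4292*d^2 - 11.166*d - 1.8306)/(36.7236*d^6 - 20.7252*d^5 - 3.9843*d^4 + 2.6766*d^3 + 0.1197*d^2 - 0.0684*d + 0.0036)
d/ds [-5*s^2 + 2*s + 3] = 2 - 10*s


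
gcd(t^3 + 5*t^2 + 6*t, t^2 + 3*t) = t^2 + 3*t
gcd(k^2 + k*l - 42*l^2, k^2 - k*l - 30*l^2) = k - 6*l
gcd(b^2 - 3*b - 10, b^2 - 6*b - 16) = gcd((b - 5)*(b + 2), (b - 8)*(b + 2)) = b + 2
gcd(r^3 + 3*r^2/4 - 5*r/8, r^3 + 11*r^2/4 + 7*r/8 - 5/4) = r^2 + 3*r/4 - 5/8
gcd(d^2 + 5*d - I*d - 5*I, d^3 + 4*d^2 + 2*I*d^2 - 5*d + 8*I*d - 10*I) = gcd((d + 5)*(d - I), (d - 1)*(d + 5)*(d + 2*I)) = d + 5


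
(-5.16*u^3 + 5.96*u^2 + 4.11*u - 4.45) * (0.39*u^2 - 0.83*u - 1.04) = -2.0124*u^5 + 6.6072*u^4 + 2.0225*u^3 - 11.3452*u^2 - 0.580900000000001*u + 4.628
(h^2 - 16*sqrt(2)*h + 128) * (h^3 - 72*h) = h^5 - 16*sqrt(2)*h^4 + 56*h^3 + 1152*sqrt(2)*h^2 - 9216*h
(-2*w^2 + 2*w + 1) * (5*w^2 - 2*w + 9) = -10*w^4 + 14*w^3 - 17*w^2 + 16*w + 9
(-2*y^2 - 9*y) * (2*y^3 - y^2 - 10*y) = -4*y^5 - 16*y^4 + 29*y^3 + 90*y^2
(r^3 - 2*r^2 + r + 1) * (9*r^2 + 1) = 9*r^5 - 18*r^4 + 10*r^3 + 7*r^2 + r + 1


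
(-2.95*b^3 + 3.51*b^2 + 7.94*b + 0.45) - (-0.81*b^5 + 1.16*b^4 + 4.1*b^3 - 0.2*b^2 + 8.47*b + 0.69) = 0.81*b^5 - 1.16*b^4 - 7.05*b^3 + 3.71*b^2 - 0.53*b - 0.24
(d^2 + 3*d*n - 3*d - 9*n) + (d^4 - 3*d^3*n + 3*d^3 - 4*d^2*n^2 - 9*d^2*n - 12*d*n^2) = d^4 - 3*d^3*n + 3*d^3 - 4*d^2*n^2 - 9*d^2*n + d^2 - 12*d*n^2 + 3*d*n - 3*d - 9*n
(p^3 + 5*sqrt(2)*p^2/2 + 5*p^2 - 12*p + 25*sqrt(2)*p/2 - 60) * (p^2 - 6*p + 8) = p^5 - p^4 + 5*sqrt(2)*p^4/2 - 34*p^3 - 5*sqrt(2)*p^3/2 - 55*sqrt(2)*p^2 + 52*p^2 + 100*sqrt(2)*p + 264*p - 480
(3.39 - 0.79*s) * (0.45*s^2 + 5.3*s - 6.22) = -0.3555*s^3 - 2.6615*s^2 + 22.8808*s - 21.0858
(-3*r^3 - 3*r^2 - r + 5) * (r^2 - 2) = -3*r^5 - 3*r^4 + 5*r^3 + 11*r^2 + 2*r - 10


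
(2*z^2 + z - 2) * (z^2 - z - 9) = 2*z^4 - z^3 - 21*z^2 - 7*z + 18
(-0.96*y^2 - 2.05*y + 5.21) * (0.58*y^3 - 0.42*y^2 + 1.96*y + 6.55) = -0.5568*y^5 - 0.7858*y^4 + 2.0012*y^3 - 12.4942*y^2 - 3.2159*y + 34.1255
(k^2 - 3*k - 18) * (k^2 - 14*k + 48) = k^4 - 17*k^3 + 72*k^2 + 108*k - 864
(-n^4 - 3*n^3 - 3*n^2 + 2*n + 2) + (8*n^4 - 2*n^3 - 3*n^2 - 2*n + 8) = 7*n^4 - 5*n^3 - 6*n^2 + 10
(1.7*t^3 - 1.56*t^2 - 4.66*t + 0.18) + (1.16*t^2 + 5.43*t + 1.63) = 1.7*t^3 - 0.4*t^2 + 0.77*t + 1.81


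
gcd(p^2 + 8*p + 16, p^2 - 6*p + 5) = 1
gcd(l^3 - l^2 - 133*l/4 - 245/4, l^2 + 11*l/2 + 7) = l + 7/2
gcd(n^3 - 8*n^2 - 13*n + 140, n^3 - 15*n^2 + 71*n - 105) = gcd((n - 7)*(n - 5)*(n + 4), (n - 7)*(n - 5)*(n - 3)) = n^2 - 12*n + 35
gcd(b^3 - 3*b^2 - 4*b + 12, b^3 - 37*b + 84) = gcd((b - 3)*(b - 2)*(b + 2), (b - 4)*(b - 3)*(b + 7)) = b - 3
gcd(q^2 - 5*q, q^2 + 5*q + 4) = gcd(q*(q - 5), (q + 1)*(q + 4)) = 1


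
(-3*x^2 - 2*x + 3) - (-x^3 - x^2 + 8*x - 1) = x^3 - 2*x^2 - 10*x + 4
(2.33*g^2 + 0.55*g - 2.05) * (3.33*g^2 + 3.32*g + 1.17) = 7.7589*g^4 + 9.5671*g^3 - 2.2744*g^2 - 6.1625*g - 2.3985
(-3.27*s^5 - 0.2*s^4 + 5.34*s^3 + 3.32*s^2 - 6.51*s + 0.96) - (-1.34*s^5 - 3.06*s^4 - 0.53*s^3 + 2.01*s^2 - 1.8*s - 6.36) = -1.93*s^5 + 2.86*s^4 + 5.87*s^3 + 1.31*s^2 - 4.71*s + 7.32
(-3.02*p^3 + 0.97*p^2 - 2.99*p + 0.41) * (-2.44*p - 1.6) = 7.3688*p^4 + 2.4652*p^3 + 5.7436*p^2 + 3.7836*p - 0.656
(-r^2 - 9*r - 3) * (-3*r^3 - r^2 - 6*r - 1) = 3*r^5 + 28*r^4 + 24*r^3 + 58*r^2 + 27*r + 3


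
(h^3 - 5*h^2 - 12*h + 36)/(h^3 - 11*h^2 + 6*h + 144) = (h - 2)/(h - 8)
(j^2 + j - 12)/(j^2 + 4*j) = (j - 3)/j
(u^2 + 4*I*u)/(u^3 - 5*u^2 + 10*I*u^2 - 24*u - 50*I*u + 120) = u/(u^2 + u*(-5 + 6*I) - 30*I)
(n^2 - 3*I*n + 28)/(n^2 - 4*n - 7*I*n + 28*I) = (n + 4*I)/(n - 4)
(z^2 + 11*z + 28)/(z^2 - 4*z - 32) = (z + 7)/(z - 8)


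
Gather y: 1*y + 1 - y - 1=0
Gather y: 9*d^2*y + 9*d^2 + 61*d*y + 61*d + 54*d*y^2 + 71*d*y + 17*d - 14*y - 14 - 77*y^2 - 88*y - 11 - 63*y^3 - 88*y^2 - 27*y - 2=9*d^2 + 78*d - 63*y^3 + y^2*(54*d - 165) + y*(9*d^2 + 132*d - 129) - 27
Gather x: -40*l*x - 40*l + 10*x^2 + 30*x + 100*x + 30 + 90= -40*l + 10*x^2 + x*(130 - 40*l) + 120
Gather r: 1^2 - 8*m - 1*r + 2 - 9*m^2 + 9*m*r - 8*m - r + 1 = -9*m^2 - 16*m + r*(9*m - 2) + 4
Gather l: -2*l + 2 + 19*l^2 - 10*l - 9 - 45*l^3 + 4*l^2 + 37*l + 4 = -45*l^3 + 23*l^2 + 25*l - 3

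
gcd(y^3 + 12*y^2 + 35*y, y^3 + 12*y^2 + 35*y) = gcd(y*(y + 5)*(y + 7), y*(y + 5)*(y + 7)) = y^3 + 12*y^2 + 35*y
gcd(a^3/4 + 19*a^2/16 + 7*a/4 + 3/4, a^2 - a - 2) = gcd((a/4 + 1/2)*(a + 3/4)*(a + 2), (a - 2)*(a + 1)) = 1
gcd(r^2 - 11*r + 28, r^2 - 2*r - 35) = r - 7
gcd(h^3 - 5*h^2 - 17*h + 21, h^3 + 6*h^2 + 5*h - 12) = h^2 + 2*h - 3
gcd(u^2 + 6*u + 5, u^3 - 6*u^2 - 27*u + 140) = u + 5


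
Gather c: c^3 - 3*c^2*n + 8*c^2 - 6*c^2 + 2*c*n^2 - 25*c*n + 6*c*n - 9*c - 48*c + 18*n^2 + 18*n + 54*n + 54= c^3 + c^2*(2 - 3*n) + c*(2*n^2 - 19*n - 57) + 18*n^2 + 72*n + 54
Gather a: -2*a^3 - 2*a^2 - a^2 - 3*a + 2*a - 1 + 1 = -2*a^3 - 3*a^2 - a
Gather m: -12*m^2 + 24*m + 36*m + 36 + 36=-12*m^2 + 60*m + 72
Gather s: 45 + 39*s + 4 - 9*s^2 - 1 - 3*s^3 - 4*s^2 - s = -3*s^3 - 13*s^2 + 38*s + 48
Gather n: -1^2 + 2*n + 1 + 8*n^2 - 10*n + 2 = 8*n^2 - 8*n + 2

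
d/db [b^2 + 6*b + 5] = 2*b + 6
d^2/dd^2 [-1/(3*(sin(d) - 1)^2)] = 2*(2*sin(d) + 3)/(3*(sin(d) - 1)^3)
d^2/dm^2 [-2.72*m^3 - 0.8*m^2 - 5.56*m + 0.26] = -16.32*m - 1.6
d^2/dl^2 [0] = 0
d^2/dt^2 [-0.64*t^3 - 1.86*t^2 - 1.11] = -3.84*t - 3.72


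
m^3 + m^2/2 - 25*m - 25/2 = (m - 5)*(m + 1/2)*(m + 5)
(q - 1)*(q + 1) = q^2 - 1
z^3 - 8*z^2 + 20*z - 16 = (z - 4)*(z - 2)^2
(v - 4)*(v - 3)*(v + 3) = v^3 - 4*v^2 - 9*v + 36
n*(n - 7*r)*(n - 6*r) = n^3 - 13*n^2*r + 42*n*r^2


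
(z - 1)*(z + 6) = z^2 + 5*z - 6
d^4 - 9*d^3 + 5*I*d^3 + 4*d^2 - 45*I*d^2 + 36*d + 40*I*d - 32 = (d - 8)*(d + 4*I)*(-I*d + 1)*(I*d - I)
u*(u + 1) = u^2 + u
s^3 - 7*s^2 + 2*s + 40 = (s - 5)*(s - 4)*(s + 2)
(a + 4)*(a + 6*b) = a^2 + 6*a*b + 4*a + 24*b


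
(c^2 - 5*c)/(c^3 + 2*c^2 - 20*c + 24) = c*(c - 5)/(c^3 + 2*c^2 - 20*c + 24)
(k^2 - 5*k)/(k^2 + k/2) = 2*(k - 5)/(2*k + 1)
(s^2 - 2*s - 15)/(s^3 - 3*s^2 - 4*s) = (-s^2 + 2*s + 15)/(s*(-s^2 + 3*s + 4))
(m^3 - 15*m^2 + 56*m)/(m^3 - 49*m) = (m - 8)/(m + 7)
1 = 1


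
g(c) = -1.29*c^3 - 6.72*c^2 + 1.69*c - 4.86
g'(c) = -3.87*c^2 - 13.44*c + 1.69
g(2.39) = -56.82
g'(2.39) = -52.54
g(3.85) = -171.58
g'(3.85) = -107.42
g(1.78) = -30.42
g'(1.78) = -34.49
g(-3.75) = -37.67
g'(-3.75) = -2.33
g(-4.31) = -33.69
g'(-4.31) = -12.27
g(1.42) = -19.70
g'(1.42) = -25.20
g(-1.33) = -15.96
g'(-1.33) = 12.72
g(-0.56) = -7.69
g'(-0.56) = 8.00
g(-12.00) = 1236.30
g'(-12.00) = -394.31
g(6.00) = -515.28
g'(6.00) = -218.27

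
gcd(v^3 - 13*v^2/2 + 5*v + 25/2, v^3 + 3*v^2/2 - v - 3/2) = v + 1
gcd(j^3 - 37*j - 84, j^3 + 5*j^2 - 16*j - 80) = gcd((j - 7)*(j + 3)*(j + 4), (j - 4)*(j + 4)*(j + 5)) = j + 4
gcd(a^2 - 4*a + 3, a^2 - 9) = a - 3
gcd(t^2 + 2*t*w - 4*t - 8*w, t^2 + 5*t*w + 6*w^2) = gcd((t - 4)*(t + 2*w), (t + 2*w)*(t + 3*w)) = t + 2*w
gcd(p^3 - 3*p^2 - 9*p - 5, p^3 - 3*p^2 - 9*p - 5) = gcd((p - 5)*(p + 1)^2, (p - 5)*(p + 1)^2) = p^3 - 3*p^2 - 9*p - 5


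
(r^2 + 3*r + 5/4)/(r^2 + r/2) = (r + 5/2)/r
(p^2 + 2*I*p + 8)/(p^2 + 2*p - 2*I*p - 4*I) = (p + 4*I)/(p + 2)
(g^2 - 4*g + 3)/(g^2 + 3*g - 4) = (g - 3)/(g + 4)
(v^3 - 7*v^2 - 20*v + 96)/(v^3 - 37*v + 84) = (v^2 - 4*v - 32)/(v^2 + 3*v - 28)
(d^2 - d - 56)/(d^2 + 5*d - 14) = (d - 8)/(d - 2)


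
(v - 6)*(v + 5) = v^2 - v - 30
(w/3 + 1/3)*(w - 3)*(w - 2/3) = w^3/3 - 8*w^2/9 - 5*w/9 + 2/3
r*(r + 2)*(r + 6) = r^3 + 8*r^2 + 12*r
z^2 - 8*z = z*(z - 8)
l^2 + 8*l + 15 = (l + 3)*(l + 5)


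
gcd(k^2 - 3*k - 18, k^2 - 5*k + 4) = 1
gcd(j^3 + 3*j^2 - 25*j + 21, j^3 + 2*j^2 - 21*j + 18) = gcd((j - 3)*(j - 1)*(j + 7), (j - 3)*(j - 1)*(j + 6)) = j^2 - 4*j + 3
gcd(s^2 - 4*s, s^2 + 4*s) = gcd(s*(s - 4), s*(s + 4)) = s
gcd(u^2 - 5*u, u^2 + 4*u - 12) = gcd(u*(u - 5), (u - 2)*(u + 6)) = 1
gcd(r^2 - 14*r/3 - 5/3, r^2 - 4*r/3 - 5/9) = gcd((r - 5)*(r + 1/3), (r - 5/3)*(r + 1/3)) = r + 1/3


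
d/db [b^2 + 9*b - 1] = 2*b + 9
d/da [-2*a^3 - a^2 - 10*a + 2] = -6*a^2 - 2*a - 10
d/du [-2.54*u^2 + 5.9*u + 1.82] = 5.9 - 5.08*u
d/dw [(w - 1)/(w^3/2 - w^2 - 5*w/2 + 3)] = 2*(1 - 2*w)/(w^4 - 2*w^3 - 11*w^2 + 12*w + 36)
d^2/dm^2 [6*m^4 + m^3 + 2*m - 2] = 6*m*(12*m + 1)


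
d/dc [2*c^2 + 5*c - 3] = 4*c + 5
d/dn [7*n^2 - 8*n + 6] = 14*n - 8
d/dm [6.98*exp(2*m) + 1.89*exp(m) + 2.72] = (13.96*exp(m) + 1.89)*exp(m)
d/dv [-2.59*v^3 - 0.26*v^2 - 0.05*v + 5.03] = -7.77*v^2 - 0.52*v - 0.05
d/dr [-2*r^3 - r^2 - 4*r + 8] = -6*r^2 - 2*r - 4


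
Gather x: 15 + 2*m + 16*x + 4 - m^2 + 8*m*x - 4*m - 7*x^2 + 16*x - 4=-m^2 - 2*m - 7*x^2 + x*(8*m + 32) + 15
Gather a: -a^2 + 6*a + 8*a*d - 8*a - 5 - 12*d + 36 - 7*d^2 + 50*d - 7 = -a^2 + a*(8*d - 2) - 7*d^2 + 38*d + 24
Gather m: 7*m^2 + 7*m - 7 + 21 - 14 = 7*m^2 + 7*m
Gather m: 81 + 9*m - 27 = 9*m + 54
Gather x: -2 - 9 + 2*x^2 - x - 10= 2*x^2 - x - 21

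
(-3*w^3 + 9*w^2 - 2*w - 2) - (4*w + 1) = -3*w^3 + 9*w^2 - 6*w - 3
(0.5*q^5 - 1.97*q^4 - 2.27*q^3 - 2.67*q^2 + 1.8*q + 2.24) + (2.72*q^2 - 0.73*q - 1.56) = 0.5*q^5 - 1.97*q^4 - 2.27*q^3 + 0.0500000000000003*q^2 + 1.07*q + 0.68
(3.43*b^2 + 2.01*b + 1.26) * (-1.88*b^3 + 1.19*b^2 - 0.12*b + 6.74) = -6.4484*b^5 + 0.3029*b^4 - 0.3885*b^3 + 24.3764*b^2 + 13.3962*b + 8.4924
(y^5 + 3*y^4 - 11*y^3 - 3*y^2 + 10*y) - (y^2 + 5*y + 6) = y^5 + 3*y^4 - 11*y^3 - 4*y^2 + 5*y - 6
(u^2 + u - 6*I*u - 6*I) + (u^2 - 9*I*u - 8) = 2*u^2 + u - 15*I*u - 8 - 6*I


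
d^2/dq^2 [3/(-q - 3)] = -6/(q + 3)^3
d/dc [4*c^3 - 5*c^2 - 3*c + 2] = 12*c^2 - 10*c - 3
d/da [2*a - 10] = 2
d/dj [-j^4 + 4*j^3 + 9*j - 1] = -4*j^3 + 12*j^2 + 9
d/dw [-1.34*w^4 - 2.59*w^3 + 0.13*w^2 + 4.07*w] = -5.36*w^3 - 7.77*w^2 + 0.26*w + 4.07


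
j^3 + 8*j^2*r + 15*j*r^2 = j*(j + 3*r)*(j + 5*r)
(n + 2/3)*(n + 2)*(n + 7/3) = n^3 + 5*n^2 + 68*n/9 + 28/9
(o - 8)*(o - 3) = o^2 - 11*o + 24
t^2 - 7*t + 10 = (t - 5)*(t - 2)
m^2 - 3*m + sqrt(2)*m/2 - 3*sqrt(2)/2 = (m - 3)*(m + sqrt(2)/2)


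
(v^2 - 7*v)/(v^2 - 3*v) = (v - 7)/(v - 3)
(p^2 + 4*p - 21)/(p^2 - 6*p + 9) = (p + 7)/(p - 3)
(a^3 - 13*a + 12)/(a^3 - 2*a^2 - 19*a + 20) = (a - 3)/(a - 5)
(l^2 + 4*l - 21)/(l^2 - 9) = (l + 7)/(l + 3)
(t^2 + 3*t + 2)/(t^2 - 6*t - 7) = (t + 2)/(t - 7)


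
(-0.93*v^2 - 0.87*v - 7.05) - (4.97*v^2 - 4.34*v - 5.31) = -5.9*v^2 + 3.47*v - 1.74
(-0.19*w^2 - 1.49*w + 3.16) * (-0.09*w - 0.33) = 0.0171*w^3 + 0.1968*w^2 + 0.2073*w - 1.0428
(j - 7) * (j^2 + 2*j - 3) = j^3 - 5*j^2 - 17*j + 21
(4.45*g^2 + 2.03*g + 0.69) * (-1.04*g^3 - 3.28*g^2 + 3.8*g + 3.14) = -4.628*g^5 - 16.7072*g^4 + 9.534*g^3 + 19.4238*g^2 + 8.9962*g + 2.1666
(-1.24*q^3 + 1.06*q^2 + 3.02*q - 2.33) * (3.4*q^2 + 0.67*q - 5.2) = -4.216*q^5 + 2.7732*q^4 + 17.4262*q^3 - 11.4106*q^2 - 17.2651*q + 12.116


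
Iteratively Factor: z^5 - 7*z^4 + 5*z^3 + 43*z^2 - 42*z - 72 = (z + 2)*(z^4 - 9*z^3 + 23*z^2 - 3*z - 36) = (z + 1)*(z + 2)*(z^3 - 10*z^2 + 33*z - 36) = (z - 4)*(z + 1)*(z + 2)*(z^2 - 6*z + 9) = (z - 4)*(z - 3)*(z + 1)*(z + 2)*(z - 3)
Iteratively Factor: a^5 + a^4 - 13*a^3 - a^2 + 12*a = (a)*(a^4 + a^3 - 13*a^2 - a + 12) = a*(a - 3)*(a^3 + 4*a^2 - a - 4) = a*(a - 3)*(a - 1)*(a^2 + 5*a + 4) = a*(a - 3)*(a - 1)*(a + 4)*(a + 1)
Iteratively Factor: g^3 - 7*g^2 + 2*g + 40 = (g - 4)*(g^2 - 3*g - 10) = (g - 5)*(g - 4)*(g + 2)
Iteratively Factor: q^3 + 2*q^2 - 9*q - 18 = (q + 3)*(q^2 - q - 6) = (q + 2)*(q + 3)*(q - 3)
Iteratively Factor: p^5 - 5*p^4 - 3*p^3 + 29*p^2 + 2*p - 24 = (p - 3)*(p^4 - 2*p^3 - 9*p^2 + 2*p + 8) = (p - 4)*(p - 3)*(p^3 + 2*p^2 - p - 2) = (p - 4)*(p - 3)*(p + 2)*(p^2 - 1) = (p - 4)*(p - 3)*(p - 1)*(p + 2)*(p + 1)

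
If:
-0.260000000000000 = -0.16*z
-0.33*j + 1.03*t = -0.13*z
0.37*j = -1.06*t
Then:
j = 0.31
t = -0.11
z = 1.62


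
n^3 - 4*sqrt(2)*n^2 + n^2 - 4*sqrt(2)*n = n*(n + 1)*(n - 4*sqrt(2))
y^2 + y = y*(y + 1)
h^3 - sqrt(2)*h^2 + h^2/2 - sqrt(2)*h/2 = h*(h + 1/2)*(h - sqrt(2))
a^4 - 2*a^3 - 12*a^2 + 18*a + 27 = (a - 3)^2*(a + 1)*(a + 3)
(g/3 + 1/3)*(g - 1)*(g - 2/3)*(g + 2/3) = g^4/3 - 13*g^2/27 + 4/27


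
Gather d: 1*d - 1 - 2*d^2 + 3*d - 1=-2*d^2 + 4*d - 2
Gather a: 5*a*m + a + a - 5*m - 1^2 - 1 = a*(5*m + 2) - 5*m - 2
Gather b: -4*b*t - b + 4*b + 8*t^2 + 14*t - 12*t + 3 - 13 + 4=b*(3 - 4*t) + 8*t^2 + 2*t - 6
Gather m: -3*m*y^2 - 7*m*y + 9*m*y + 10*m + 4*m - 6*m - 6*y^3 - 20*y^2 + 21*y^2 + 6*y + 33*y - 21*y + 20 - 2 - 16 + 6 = m*(-3*y^2 + 2*y + 8) - 6*y^3 + y^2 + 18*y + 8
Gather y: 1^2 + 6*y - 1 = 6*y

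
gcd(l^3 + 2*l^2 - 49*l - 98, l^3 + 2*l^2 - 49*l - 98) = l^3 + 2*l^2 - 49*l - 98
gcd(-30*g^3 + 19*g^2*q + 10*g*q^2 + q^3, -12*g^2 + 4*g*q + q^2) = 6*g + q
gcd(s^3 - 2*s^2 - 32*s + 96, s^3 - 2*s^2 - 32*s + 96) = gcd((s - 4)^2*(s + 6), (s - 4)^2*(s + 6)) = s^3 - 2*s^2 - 32*s + 96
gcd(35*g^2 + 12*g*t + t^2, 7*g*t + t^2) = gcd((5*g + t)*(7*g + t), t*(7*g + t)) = 7*g + t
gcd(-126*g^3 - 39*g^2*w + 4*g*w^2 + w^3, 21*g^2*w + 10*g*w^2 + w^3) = 21*g^2 + 10*g*w + w^2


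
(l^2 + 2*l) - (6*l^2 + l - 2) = -5*l^2 + l + 2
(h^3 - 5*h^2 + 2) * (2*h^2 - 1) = 2*h^5 - 10*h^4 - h^3 + 9*h^2 - 2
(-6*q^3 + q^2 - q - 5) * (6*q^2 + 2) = -36*q^5 + 6*q^4 - 18*q^3 - 28*q^2 - 2*q - 10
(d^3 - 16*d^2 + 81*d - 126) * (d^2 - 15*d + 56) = d^5 - 31*d^4 + 377*d^3 - 2237*d^2 + 6426*d - 7056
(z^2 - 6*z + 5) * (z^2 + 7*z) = z^4 + z^3 - 37*z^2 + 35*z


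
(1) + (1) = 2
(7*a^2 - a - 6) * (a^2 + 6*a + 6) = 7*a^4 + 41*a^3 + 30*a^2 - 42*a - 36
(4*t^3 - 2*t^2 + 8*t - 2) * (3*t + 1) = 12*t^4 - 2*t^3 + 22*t^2 + 2*t - 2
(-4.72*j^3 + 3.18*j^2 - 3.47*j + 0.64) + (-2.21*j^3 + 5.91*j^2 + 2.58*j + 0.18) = -6.93*j^3 + 9.09*j^2 - 0.89*j + 0.82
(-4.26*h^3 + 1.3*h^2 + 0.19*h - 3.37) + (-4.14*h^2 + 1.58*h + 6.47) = -4.26*h^3 - 2.84*h^2 + 1.77*h + 3.1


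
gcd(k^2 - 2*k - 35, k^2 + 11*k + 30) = k + 5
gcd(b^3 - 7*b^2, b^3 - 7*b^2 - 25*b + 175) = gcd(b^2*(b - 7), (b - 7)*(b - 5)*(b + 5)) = b - 7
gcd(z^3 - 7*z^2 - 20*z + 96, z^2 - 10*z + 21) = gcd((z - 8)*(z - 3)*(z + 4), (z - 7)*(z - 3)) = z - 3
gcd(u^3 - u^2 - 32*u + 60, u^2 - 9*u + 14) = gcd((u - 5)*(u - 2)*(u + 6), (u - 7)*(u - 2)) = u - 2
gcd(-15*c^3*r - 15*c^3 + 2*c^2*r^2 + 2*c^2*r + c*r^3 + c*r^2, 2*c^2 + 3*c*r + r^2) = 1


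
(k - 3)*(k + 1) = k^2 - 2*k - 3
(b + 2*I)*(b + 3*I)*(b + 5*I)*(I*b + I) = I*b^4 - 10*b^3 + I*b^3 - 10*b^2 - 31*I*b^2 + 30*b - 31*I*b + 30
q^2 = q^2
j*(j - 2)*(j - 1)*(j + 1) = j^4 - 2*j^3 - j^2 + 2*j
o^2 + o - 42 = (o - 6)*(o + 7)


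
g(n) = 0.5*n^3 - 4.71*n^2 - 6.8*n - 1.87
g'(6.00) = -9.32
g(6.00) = -104.23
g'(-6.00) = 103.72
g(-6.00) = -238.63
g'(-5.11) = 80.50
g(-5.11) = -156.83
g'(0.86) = -13.79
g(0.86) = -10.88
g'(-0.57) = -0.94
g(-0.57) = 0.38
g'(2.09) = -19.94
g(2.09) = -32.09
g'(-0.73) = 0.88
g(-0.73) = 0.39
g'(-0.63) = -0.27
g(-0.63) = 0.42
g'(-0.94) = 3.38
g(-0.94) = -0.06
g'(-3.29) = 40.43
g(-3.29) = -48.29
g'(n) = 1.5*n^2 - 9.42*n - 6.8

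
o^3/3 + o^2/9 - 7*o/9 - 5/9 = (o/3 + 1/3)*(o - 5/3)*(o + 1)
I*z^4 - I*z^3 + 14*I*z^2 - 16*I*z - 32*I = (z - 2)*(z - 4*I)*(z + 4*I)*(I*z + I)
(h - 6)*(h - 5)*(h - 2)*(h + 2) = h^4 - 11*h^3 + 26*h^2 + 44*h - 120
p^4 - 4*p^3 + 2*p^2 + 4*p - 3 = (p - 3)*(p - 1)^2*(p + 1)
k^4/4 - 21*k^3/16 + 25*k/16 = k*(k/4 + 1/4)*(k - 5)*(k - 5/4)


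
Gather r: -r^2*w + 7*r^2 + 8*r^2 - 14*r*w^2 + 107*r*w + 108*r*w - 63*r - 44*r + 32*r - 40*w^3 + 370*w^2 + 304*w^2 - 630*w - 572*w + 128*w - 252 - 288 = r^2*(15 - w) + r*(-14*w^2 + 215*w - 75) - 40*w^3 + 674*w^2 - 1074*w - 540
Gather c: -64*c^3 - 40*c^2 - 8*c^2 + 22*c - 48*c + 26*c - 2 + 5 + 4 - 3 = -64*c^3 - 48*c^2 + 4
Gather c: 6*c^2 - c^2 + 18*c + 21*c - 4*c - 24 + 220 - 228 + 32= 5*c^2 + 35*c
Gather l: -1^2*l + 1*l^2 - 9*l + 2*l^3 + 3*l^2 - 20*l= 2*l^3 + 4*l^2 - 30*l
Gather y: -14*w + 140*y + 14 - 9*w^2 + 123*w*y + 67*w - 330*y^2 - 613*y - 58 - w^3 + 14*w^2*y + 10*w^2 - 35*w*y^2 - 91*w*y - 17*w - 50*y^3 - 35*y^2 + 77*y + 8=-w^3 + w^2 + 36*w - 50*y^3 + y^2*(-35*w - 365) + y*(14*w^2 + 32*w - 396) - 36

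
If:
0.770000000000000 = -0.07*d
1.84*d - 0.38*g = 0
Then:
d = -11.00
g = -53.26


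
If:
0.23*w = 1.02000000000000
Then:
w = 4.43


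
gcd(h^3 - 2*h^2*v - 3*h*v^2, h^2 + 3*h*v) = h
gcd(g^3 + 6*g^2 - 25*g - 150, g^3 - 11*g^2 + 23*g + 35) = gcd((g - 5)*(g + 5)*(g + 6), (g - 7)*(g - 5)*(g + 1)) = g - 5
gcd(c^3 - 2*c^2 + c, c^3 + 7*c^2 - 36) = 1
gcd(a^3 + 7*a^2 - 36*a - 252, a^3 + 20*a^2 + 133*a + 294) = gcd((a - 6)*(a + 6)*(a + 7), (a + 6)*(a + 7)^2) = a^2 + 13*a + 42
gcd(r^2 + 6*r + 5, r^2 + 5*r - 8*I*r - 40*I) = r + 5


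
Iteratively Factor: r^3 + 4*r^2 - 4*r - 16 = (r + 4)*(r^2 - 4) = (r - 2)*(r + 4)*(r + 2)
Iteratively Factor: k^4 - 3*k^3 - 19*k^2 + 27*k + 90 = (k - 5)*(k^3 + 2*k^2 - 9*k - 18) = (k - 5)*(k + 2)*(k^2 - 9) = (k - 5)*(k + 2)*(k + 3)*(k - 3)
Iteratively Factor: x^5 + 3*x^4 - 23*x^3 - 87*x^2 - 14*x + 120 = (x - 1)*(x^4 + 4*x^3 - 19*x^2 - 106*x - 120) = (x - 5)*(x - 1)*(x^3 + 9*x^2 + 26*x + 24) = (x - 5)*(x - 1)*(x + 2)*(x^2 + 7*x + 12) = (x - 5)*(x - 1)*(x + 2)*(x + 3)*(x + 4)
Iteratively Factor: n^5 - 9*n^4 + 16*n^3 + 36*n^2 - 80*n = (n + 2)*(n^4 - 11*n^3 + 38*n^2 - 40*n) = (n - 4)*(n + 2)*(n^3 - 7*n^2 + 10*n) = (n - 4)*(n - 2)*(n + 2)*(n^2 - 5*n) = n*(n - 4)*(n - 2)*(n + 2)*(n - 5)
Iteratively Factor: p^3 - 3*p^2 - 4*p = (p)*(p^2 - 3*p - 4) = p*(p - 4)*(p + 1)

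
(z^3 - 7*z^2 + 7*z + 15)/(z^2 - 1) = (z^2 - 8*z + 15)/(z - 1)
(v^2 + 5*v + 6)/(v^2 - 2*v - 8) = (v + 3)/(v - 4)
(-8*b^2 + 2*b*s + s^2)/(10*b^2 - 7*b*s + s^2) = (4*b + s)/(-5*b + s)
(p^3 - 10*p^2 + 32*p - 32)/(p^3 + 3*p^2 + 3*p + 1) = (p^3 - 10*p^2 + 32*p - 32)/(p^3 + 3*p^2 + 3*p + 1)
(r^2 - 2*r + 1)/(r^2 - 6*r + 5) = (r - 1)/(r - 5)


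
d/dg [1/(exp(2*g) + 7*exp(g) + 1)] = (-2*exp(g) - 7)*exp(g)/(exp(2*g) + 7*exp(g) + 1)^2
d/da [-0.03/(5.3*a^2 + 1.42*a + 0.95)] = (0.318*a + 0.0426)/(5.3*a^2 + 1.42*a + 0.95)^2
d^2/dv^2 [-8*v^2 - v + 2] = -16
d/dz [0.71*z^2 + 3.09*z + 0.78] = 1.42*z + 3.09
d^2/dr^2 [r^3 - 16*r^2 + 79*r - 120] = 6*r - 32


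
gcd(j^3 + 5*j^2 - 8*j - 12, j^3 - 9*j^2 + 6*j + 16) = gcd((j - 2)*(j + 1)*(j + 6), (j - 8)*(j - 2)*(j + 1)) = j^2 - j - 2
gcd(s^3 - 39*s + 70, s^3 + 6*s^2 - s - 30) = s - 2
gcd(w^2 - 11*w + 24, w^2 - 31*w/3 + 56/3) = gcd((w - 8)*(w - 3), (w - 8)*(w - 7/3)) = w - 8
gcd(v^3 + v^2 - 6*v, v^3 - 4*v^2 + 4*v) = v^2 - 2*v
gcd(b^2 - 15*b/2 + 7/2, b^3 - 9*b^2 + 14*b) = b - 7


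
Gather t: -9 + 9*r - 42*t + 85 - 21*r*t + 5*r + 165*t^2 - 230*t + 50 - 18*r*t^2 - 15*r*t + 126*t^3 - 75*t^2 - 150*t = 14*r + 126*t^3 + t^2*(90 - 18*r) + t*(-36*r - 422) + 126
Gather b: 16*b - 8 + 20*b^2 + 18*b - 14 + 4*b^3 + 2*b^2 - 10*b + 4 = 4*b^3 + 22*b^2 + 24*b - 18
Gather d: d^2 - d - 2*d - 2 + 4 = d^2 - 3*d + 2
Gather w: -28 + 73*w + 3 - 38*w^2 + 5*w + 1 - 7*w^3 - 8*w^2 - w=-7*w^3 - 46*w^2 + 77*w - 24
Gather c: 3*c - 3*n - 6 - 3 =3*c - 3*n - 9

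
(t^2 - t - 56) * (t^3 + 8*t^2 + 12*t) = t^5 + 7*t^4 - 52*t^3 - 460*t^2 - 672*t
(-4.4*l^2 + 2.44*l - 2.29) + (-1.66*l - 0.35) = -4.4*l^2 + 0.78*l - 2.64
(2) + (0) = 2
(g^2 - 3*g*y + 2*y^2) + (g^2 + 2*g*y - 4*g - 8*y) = 2*g^2 - g*y - 4*g + 2*y^2 - 8*y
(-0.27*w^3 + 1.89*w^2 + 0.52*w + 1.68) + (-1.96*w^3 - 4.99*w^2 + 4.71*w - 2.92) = -2.23*w^3 - 3.1*w^2 + 5.23*w - 1.24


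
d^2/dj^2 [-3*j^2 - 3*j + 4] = -6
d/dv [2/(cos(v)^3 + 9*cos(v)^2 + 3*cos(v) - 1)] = 6*(cos(v)^2 + 6*cos(v) + 1)*sin(v)/(cos(v)^3 + 9*cos(v)^2 + 3*cos(v) - 1)^2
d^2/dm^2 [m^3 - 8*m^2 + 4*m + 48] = 6*m - 16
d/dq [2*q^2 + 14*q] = 4*q + 14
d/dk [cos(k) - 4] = -sin(k)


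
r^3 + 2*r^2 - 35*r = r*(r - 5)*(r + 7)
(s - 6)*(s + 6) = s^2 - 36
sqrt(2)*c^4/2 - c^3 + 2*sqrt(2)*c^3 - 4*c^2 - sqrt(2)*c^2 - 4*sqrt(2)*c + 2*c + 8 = (c + 4)*(c - sqrt(2))^2*(sqrt(2)*c/2 + 1)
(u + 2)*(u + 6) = u^2 + 8*u + 12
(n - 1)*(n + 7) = n^2 + 6*n - 7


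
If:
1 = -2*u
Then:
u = -1/2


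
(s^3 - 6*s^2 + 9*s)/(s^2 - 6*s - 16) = s*(-s^2 + 6*s - 9)/(-s^2 + 6*s + 16)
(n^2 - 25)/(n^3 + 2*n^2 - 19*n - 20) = (n - 5)/(n^2 - 3*n - 4)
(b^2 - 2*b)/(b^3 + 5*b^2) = (b - 2)/(b*(b + 5))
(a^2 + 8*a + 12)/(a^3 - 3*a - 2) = (a^2 + 8*a + 12)/(a^3 - 3*a - 2)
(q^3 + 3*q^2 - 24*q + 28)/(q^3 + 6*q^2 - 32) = (q^2 + 5*q - 14)/(q^2 + 8*q + 16)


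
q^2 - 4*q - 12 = (q - 6)*(q + 2)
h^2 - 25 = (h - 5)*(h + 5)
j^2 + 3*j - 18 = (j - 3)*(j + 6)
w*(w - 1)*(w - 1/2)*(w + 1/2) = w^4 - w^3 - w^2/4 + w/4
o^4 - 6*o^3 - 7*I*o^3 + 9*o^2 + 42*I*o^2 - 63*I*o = o*(o - 3)^2*(o - 7*I)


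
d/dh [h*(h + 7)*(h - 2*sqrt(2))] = 3*h^2 - 4*sqrt(2)*h + 14*h - 14*sqrt(2)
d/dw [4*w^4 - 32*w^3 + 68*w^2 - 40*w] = 16*w^3 - 96*w^2 + 136*w - 40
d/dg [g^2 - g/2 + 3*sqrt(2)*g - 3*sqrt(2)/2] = 2*g - 1/2 + 3*sqrt(2)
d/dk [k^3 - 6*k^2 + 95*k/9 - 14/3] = 3*k^2 - 12*k + 95/9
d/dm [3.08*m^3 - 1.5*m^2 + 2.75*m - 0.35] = 9.24*m^2 - 3.0*m + 2.75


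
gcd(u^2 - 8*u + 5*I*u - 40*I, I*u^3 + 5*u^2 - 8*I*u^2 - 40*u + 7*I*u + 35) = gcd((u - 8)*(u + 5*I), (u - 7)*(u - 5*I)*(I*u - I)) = 1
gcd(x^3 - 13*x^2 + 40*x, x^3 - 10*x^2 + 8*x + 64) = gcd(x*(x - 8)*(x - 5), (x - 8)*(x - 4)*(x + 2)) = x - 8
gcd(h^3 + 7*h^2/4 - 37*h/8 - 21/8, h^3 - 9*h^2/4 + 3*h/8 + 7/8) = h^2 - 5*h/4 - 7/8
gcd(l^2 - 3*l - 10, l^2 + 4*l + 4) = l + 2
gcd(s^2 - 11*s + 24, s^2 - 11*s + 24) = s^2 - 11*s + 24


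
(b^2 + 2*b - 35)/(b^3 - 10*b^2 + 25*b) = (b + 7)/(b*(b - 5))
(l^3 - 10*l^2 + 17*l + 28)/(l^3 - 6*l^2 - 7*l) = (l - 4)/l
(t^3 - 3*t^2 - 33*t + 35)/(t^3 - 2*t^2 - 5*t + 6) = (t^2 - 2*t - 35)/(t^2 - t - 6)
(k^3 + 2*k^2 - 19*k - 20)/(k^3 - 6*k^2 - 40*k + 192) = (k^2 + 6*k + 5)/(k^2 - 2*k - 48)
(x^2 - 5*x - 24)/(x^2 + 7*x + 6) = (x^2 - 5*x - 24)/(x^2 + 7*x + 6)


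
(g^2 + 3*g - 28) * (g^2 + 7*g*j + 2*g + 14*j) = g^4 + 7*g^3*j + 5*g^3 + 35*g^2*j - 22*g^2 - 154*g*j - 56*g - 392*j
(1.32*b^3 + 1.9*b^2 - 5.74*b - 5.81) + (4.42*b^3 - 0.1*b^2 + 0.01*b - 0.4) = 5.74*b^3 + 1.8*b^2 - 5.73*b - 6.21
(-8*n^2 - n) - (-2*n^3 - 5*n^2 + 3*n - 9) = 2*n^3 - 3*n^2 - 4*n + 9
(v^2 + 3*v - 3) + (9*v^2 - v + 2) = 10*v^2 + 2*v - 1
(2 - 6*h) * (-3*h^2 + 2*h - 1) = 18*h^3 - 18*h^2 + 10*h - 2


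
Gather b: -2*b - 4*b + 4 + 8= 12 - 6*b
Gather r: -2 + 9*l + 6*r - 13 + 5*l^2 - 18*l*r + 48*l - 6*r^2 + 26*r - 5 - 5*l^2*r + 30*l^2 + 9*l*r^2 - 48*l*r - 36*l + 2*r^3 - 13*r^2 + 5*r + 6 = 35*l^2 + 21*l + 2*r^3 + r^2*(9*l - 19) + r*(-5*l^2 - 66*l + 37) - 14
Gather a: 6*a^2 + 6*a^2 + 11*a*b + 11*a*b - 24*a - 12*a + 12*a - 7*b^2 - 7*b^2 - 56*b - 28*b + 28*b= 12*a^2 + a*(22*b - 24) - 14*b^2 - 56*b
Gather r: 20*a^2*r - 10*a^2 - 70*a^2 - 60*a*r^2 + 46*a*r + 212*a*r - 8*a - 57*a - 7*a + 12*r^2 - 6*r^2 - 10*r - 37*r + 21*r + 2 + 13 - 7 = -80*a^2 - 72*a + r^2*(6 - 60*a) + r*(20*a^2 + 258*a - 26) + 8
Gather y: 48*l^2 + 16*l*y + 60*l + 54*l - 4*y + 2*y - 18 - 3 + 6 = 48*l^2 + 114*l + y*(16*l - 2) - 15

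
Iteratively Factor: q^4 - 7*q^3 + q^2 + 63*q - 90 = (q - 5)*(q^3 - 2*q^2 - 9*q + 18) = (q - 5)*(q - 3)*(q^2 + q - 6) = (q - 5)*(q - 3)*(q - 2)*(q + 3)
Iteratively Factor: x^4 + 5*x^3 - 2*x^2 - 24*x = (x + 3)*(x^3 + 2*x^2 - 8*x) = (x + 3)*(x + 4)*(x^2 - 2*x) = x*(x + 3)*(x + 4)*(x - 2)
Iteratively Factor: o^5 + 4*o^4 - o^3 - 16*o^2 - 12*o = (o + 1)*(o^4 + 3*o^3 - 4*o^2 - 12*o) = (o + 1)*(o + 3)*(o^3 - 4*o) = (o - 2)*(o + 1)*(o + 3)*(o^2 + 2*o) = (o - 2)*(o + 1)*(o + 2)*(o + 3)*(o)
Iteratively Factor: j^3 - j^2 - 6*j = (j)*(j^2 - j - 6) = j*(j + 2)*(j - 3)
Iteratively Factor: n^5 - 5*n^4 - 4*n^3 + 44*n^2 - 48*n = (n + 3)*(n^4 - 8*n^3 + 20*n^2 - 16*n) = (n - 2)*(n + 3)*(n^3 - 6*n^2 + 8*n) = (n - 2)^2*(n + 3)*(n^2 - 4*n) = (n - 4)*(n - 2)^2*(n + 3)*(n)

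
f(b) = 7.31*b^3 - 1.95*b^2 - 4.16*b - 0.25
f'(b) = 21.93*b^2 - 3.9*b - 4.16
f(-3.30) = -270.46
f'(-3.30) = 247.53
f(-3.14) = -232.73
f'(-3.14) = 224.31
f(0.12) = -0.76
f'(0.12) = -4.31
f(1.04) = 1.54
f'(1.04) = 15.50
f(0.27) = -1.37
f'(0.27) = -3.61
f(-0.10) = 0.14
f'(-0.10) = -3.55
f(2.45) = 85.35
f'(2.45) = 117.92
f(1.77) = 26.81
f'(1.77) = 57.64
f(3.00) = 167.09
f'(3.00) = 181.51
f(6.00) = 1483.55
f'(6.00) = 761.92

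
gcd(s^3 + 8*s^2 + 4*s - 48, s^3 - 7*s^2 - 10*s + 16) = 1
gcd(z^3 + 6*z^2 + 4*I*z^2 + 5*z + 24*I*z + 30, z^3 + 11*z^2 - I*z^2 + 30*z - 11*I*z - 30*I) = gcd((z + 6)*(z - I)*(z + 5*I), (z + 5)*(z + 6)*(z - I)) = z^2 + z*(6 - I) - 6*I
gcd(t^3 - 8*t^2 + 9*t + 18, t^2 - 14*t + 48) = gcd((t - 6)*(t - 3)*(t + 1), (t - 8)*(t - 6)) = t - 6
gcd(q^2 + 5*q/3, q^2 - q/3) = q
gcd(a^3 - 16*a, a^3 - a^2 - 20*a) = a^2 + 4*a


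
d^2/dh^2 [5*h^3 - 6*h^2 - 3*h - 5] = 30*h - 12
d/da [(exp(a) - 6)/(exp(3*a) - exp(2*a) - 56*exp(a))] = ((exp(a) - 6)*(-3*exp(2*a) + 2*exp(a) + 56) - (-exp(2*a) + exp(a) + 56)*exp(a))*exp(-a)/(-exp(2*a) + exp(a) + 56)^2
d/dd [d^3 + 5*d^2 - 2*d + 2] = 3*d^2 + 10*d - 2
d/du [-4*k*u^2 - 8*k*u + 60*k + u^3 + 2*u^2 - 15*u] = -8*k*u - 8*k + 3*u^2 + 4*u - 15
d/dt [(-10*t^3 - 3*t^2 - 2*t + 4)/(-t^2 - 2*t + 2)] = 2*(5*t^4 + 20*t^3 - 28*t^2 - 2*t + 2)/(t^4 + 4*t^3 - 8*t + 4)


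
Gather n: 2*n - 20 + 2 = 2*n - 18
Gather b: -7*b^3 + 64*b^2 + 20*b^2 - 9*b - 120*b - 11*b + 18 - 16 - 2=-7*b^3 + 84*b^2 - 140*b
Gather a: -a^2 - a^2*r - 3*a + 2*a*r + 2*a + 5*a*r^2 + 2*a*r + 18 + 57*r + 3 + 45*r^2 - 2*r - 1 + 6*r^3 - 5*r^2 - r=a^2*(-r - 1) + a*(5*r^2 + 4*r - 1) + 6*r^3 + 40*r^2 + 54*r + 20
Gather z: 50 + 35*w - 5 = 35*w + 45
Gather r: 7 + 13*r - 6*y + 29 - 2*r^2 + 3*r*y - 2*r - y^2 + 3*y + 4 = -2*r^2 + r*(3*y + 11) - y^2 - 3*y + 40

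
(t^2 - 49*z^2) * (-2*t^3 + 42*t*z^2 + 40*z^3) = -2*t^5 + 140*t^3*z^2 + 40*t^2*z^3 - 2058*t*z^4 - 1960*z^5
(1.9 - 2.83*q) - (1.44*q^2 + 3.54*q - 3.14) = -1.44*q^2 - 6.37*q + 5.04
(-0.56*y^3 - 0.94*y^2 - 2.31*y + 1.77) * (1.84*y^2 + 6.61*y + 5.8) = -1.0304*y^5 - 5.4312*y^4 - 13.7118*y^3 - 17.4643*y^2 - 1.6983*y + 10.266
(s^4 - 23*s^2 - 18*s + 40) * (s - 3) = s^5 - 3*s^4 - 23*s^3 + 51*s^2 + 94*s - 120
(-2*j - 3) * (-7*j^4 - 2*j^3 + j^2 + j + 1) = 14*j^5 + 25*j^4 + 4*j^3 - 5*j^2 - 5*j - 3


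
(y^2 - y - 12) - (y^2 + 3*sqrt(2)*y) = -3*sqrt(2)*y - y - 12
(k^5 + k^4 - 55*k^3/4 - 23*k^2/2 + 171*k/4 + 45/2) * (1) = k^5 + k^4 - 55*k^3/4 - 23*k^2/2 + 171*k/4 + 45/2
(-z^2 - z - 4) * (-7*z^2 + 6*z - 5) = 7*z^4 + z^3 + 27*z^2 - 19*z + 20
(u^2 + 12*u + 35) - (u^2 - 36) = 12*u + 71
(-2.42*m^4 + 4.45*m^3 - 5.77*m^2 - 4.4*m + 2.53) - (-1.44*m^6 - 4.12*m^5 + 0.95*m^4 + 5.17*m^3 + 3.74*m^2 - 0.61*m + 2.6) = 1.44*m^6 + 4.12*m^5 - 3.37*m^4 - 0.72*m^3 - 9.51*m^2 - 3.79*m - 0.0700000000000003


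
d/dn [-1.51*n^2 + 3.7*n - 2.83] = 3.7 - 3.02*n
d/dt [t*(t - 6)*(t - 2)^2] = 4*t^3 - 30*t^2 + 56*t - 24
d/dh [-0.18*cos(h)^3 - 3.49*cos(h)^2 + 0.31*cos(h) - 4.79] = (0.54*cos(h)^2 + 6.98*cos(h) - 0.31)*sin(h)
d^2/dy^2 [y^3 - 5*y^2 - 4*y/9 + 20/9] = 6*y - 10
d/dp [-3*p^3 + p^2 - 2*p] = -9*p^2 + 2*p - 2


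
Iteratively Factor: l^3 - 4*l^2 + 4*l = (l - 2)*(l^2 - 2*l) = (l - 2)^2*(l)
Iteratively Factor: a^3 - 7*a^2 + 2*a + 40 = (a - 5)*(a^2 - 2*a - 8) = (a - 5)*(a - 4)*(a + 2)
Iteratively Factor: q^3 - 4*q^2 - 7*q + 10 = (q - 5)*(q^2 + q - 2) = (q - 5)*(q + 2)*(q - 1)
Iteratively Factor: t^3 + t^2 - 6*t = (t + 3)*(t^2 - 2*t) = (t - 2)*(t + 3)*(t)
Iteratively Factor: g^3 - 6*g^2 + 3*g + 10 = (g - 2)*(g^2 - 4*g - 5) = (g - 2)*(g + 1)*(g - 5)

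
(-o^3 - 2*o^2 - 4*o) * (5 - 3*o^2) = 3*o^5 + 6*o^4 + 7*o^3 - 10*o^2 - 20*o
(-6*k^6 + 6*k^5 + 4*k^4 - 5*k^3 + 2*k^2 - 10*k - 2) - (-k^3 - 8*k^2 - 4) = -6*k^6 + 6*k^5 + 4*k^4 - 4*k^3 + 10*k^2 - 10*k + 2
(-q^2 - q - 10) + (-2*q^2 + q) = -3*q^2 - 10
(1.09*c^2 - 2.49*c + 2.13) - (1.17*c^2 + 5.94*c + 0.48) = -0.0799999999999998*c^2 - 8.43*c + 1.65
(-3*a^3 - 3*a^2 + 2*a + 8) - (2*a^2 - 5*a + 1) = -3*a^3 - 5*a^2 + 7*a + 7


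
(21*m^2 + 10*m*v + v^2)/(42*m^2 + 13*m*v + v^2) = (3*m + v)/(6*m + v)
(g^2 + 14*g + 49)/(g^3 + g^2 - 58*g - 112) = (g + 7)/(g^2 - 6*g - 16)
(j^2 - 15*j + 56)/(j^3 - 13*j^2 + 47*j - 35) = (j - 8)/(j^2 - 6*j + 5)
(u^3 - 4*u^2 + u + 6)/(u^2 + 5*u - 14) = (u^2 - 2*u - 3)/(u + 7)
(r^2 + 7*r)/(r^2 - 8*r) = (r + 7)/(r - 8)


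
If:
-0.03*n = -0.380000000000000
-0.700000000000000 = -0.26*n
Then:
No Solution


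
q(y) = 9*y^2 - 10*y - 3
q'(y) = 18*y - 10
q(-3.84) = 168.11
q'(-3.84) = -79.12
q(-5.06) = 278.03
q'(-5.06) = -101.08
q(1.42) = 0.95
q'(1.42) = 15.56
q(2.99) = 47.56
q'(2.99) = 43.82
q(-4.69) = 241.86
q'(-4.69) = -94.42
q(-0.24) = -0.08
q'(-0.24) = -14.32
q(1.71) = 6.22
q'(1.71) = 20.78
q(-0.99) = 15.72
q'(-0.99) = -27.82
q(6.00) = 261.00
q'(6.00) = 98.00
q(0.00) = -3.00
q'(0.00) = -10.00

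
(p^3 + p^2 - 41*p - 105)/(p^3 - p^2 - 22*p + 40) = (p^2 - 4*p - 21)/(p^2 - 6*p + 8)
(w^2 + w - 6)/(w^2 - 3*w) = (w^2 + w - 6)/(w*(w - 3))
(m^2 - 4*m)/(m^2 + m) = (m - 4)/(m + 1)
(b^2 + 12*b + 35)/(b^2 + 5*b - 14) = (b + 5)/(b - 2)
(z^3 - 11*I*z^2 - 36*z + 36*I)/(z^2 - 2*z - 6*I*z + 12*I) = (z^2 - 5*I*z - 6)/(z - 2)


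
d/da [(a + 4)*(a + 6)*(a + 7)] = 3*a^2 + 34*a + 94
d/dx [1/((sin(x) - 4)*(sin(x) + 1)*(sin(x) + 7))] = (-3*sin(x)^2 - 8*sin(x) + 25)*cos(x)/((sin(x) - 4)^2*(sin(x) + 1)^2*(sin(x) + 7)^2)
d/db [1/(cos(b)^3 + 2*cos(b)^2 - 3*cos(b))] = (-3*sin(b)^3/cos(b)^2 + 4*tan(b))/((cos(b) - 1)^2*(cos(b) + 3)^2)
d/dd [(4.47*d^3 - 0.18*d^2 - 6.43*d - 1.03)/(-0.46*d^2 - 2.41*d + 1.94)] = (-2.0562*d^4 - 21.5454*d^3 + 23.4914*d^2 - 1.646*d - 14.9565)/(0.2116*d^4 + 2.2172*d^3 + 4.0233*d^2 - 9.3508*d + 3.7636)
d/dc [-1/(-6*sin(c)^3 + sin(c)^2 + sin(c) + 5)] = (-18*sin(c)^2 + 2*sin(c) + 1)*cos(c)/(-6*sin(c)^3 + sin(c)^2 + sin(c) + 5)^2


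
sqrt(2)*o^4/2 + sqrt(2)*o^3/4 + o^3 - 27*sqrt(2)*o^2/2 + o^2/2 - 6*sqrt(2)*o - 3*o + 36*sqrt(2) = (o - 3/2)*(o - 3*sqrt(2))*(o + 4*sqrt(2))*(sqrt(2)*o/2 + sqrt(2))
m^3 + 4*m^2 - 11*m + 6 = (m - 1)^2*(m + 6)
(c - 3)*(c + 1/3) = c^2 - 8*c/3 - 1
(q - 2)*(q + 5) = q^2 + 3*q - 10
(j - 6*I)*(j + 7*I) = j^2 + I*j + 42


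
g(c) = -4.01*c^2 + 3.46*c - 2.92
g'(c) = 3.46 - 8.02*c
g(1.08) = -3.86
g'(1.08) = -5.20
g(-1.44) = -16.22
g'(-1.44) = 15.01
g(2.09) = -13.20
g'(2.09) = -13.30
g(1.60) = -7.65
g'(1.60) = -9.37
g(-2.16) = -29.10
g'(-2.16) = 20.78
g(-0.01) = -2.96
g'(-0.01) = 3.54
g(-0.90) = -9.28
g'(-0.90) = 10.68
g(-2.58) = -38.54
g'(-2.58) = 24.15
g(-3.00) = -49.39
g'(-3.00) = 27.52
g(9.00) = -296.59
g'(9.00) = -68.72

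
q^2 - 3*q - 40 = (q - 8)*(q + 5)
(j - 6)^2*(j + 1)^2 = j^4 - 10*j^3 + 13*j^2 + 60*j + 36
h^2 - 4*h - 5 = (h - 5)*(h + 1)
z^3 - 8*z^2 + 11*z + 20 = (z - 5)*(z - 4)*(z + 1)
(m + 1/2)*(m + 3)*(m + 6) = m^3 + 19*m^2/2 + 45*m/2 + 9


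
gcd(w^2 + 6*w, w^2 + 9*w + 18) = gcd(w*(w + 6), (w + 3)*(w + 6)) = w + 6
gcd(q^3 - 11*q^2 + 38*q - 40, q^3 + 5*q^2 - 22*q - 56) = q - 4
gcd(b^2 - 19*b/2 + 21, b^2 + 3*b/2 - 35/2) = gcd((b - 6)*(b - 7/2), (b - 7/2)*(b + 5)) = b - 7/2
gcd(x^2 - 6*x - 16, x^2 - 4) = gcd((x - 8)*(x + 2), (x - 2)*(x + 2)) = x + 2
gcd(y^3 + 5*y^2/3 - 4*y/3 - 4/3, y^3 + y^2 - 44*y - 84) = y + 2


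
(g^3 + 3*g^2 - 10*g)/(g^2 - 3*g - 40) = g*(g - 2)/(g - 8)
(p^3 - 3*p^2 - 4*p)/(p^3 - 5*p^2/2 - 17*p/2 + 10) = 2*p*(p + 1)/(2*p^2 + 3*p - 5)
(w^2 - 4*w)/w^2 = (w - 4)/w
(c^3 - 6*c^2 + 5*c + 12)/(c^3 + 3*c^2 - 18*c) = (c^2 - 3*c - 4)/(c*(c + 6))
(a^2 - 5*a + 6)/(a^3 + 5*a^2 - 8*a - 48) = (a - 2)/(a^2 + 8*a + 16)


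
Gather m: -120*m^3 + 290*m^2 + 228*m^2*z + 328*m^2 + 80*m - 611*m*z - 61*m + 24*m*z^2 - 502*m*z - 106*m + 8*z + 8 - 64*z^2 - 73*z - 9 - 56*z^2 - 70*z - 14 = -120*m^3 + m^2*(228*z + 618) + m*(24*z^2 - 1113*z - 87) - 120*z^2 - 135*z - 15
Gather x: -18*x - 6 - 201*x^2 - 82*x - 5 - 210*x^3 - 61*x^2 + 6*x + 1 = -210*x^3 - 262*x^2 - 94*x - 10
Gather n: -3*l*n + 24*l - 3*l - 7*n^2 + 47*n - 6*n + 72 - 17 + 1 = 21*l - 7*n^2 + n*(41 - 3*l) + 56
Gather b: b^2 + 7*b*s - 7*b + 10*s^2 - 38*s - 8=b^2 + b*(7*s - 7) + 10*s^2 - 38*s - 8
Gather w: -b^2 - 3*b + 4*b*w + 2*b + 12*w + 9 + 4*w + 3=-b^2 - b + w*(4*b + 16) + 12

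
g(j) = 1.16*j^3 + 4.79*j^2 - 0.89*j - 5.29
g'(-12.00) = 385.27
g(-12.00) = -1309.33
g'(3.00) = 59.17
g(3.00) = 66.47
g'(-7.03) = 103.75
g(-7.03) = -165.32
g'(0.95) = 11.35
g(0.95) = -0.82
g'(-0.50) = -4.81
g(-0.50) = -3.79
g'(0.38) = 3.25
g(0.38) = -4.87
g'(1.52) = 21.71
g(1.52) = 8.50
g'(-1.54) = -7.39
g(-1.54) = 3.20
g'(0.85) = 9.77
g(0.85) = -1.87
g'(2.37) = 41.36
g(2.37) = 34.95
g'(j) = 3.48*j^2 + 9.58*j - 0.89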